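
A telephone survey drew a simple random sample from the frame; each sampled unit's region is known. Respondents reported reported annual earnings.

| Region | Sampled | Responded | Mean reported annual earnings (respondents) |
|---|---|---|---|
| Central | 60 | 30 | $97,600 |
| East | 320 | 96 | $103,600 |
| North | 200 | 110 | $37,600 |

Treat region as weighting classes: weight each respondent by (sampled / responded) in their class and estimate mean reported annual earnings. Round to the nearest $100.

Response rates by class: Central 30/60 = 50%, East 96/320 = 30%, North 110/200 = 55%.
With weight = n_sampled/n_responded per class, the weighted class total is n_sampled:
  Central: 60 × 97,600 = 5,856,000
  East: 320 × 103,600 = 33,152,000
  North: 200 × 37,600 = 7,520,000
Adjusted estimate = 46,528,000 / 580 = 80220.7 → $80,200.

$80,200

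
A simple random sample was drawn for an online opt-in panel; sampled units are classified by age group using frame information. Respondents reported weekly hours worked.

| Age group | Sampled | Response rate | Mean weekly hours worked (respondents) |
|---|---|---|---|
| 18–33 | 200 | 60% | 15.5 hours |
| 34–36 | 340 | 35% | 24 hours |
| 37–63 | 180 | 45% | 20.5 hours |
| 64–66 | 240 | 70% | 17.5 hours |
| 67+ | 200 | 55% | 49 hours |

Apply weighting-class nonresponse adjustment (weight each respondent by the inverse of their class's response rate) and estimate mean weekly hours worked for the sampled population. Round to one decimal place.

With weight = n_sampled/n_responded per class, the weighted class total is n_sampled:
  18–33: 200 × 15.5 = 3100
  34–36: 340 × 24 = 8160
  37–63: 180 × 20.5 = 3690
  64–66: 240 × 17.5 = 4200
  67+: 200 × 49 = 9800
Adjusted estimate = 28,950 / 1,160 = 24.9569 → 25.0.

25.0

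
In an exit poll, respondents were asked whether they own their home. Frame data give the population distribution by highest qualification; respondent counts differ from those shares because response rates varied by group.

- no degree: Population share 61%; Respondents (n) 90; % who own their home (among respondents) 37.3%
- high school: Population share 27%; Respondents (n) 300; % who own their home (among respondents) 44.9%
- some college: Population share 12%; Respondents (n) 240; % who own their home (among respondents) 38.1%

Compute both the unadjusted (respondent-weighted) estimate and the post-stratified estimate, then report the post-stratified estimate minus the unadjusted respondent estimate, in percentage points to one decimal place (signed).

-1.8 percentage points

Naive respondent-only estimate (weights = respondent counts):
  (90/630)×37.3 + (300/630)×44.9 + (240/630)×38.1 = 41.2238%
Post-stratifying to population shares instead:
  0.61×37.3 + 0.27×44.9 + 0.12×38.1 = 39.448%
Difference = 39.448 − 41.2238 = -1.7758 pp.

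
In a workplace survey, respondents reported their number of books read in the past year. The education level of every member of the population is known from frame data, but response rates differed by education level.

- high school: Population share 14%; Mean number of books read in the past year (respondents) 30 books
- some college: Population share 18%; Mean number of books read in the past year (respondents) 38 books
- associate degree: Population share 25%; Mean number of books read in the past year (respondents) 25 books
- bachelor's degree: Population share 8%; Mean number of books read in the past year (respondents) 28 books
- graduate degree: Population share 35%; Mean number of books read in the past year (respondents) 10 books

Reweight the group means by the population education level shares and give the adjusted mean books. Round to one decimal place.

Reweight to the known education level distribution:
  high school: 0.14 × 30 = 4.2
  some college: 0.18 × 38 = 6.84
  associate degree: 0.25 × 25 = 6.25
  bachelor's degree: 0.08 × 28 = 2.24
  graduate degree: 0.35 × 10 = 3.5
Post-stratified estimate = 23.03 → 23.0.

23.0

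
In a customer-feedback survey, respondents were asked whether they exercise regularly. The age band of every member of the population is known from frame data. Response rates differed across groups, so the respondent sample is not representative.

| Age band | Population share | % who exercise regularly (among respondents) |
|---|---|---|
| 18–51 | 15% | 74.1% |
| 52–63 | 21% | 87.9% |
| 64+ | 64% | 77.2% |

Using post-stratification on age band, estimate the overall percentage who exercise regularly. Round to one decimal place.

79.0%

Weight each group's respondent value by its population share:
  18–51: 0.15 × 74.1 = 11.115
  52–63: 0.21 × 87.9 = 18.459
  64+: 0.64 × 77.2 = 49.408
Post-stratified estimate = 78.982 → 79.0%.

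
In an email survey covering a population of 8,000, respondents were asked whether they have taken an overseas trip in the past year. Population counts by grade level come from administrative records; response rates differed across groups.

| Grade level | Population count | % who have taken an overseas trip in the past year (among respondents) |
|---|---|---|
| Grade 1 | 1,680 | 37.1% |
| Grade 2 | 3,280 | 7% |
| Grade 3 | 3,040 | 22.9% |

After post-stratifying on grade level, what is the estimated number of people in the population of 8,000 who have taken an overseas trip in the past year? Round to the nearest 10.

1,550

Each cell contributes its population count × the respondent rate:
  Grade 1: 1,680 × 37.1% = 623.28
  Grade 2: 3,280 × 7% = 229.6
  Grade 3: 3,040 × 22.9% = 696.16
Estimated total = 1549.04 → 1,550.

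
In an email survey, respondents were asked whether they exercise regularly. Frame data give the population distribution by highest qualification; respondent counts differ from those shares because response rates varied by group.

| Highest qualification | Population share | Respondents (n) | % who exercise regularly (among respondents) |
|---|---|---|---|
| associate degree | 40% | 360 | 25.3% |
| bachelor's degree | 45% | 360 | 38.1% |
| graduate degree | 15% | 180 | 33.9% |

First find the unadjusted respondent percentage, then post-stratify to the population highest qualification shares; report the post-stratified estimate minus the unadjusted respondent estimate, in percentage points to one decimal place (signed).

+0.2 percentage points

Unadjusted (pooled respondent) estimate weights by respondent counts:
  (360/900)×25.3 + (360/900)×38.1 + (180/900)×33.9 = 32.14%
Reweighting by population highest qualification shares:
  0.4×25.3 + 0.45×38.1 + 0.15×33.9 = 32.35%
Difference = 32.35 − 32.14 = 0.21 pp.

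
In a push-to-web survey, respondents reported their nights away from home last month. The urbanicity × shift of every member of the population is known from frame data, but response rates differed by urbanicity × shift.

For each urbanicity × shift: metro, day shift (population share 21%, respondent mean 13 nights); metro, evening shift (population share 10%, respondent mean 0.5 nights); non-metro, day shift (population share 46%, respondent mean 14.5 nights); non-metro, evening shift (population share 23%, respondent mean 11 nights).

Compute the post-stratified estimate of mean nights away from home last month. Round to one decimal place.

12.0

Reweight to the known urbanicity × shift distribution:
  metro, day shift: 0.21 × 13 = 2.73
  metro, evening shift: 0.1 × 0.5 = 0.05
  non-metro, day shift: 0.46 × 14.5 = 6.67
  non-metro, evening shift: 0.23 × 11 = 2.53
Post-stratified estimate = 11.98 → 12.0.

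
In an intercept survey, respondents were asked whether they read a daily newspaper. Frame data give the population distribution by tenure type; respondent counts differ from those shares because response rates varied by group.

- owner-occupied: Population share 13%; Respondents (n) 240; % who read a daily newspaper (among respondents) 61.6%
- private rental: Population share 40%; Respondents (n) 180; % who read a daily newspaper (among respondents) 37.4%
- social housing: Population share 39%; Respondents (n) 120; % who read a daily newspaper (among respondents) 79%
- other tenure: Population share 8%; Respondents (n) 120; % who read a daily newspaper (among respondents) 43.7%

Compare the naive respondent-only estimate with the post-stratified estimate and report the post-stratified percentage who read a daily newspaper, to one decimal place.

57.3%

Naive respondent-only estimate (weights = respondent counts):
  (240/660)×61.6 + (180/660)×37.4 + (120/660)×79 + (120/660)×43.7 = 54.9091%
Post-stratifying to population shares instead:
  0.13×61.6 + 0.4×37.4 + 0.39×79 + 0.08×43.7 = 57.274%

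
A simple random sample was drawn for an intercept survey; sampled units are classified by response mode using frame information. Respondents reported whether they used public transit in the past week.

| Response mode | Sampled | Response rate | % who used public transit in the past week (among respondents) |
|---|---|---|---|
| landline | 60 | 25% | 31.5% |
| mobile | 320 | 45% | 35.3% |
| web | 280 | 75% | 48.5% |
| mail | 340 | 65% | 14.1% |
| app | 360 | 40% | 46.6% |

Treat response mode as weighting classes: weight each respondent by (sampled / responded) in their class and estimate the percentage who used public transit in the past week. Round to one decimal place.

Weighting each respondent by the inverse class response rate inflates each class back to its sampled size, so the class weight is n_sampled:
  landline: 60 × 31.5 = 1890
  mobile: 320 × 35.3 = 11,296
  web: 280 × 48.5 = 13,580
  mail: 340 × 14.1 = 4794
  app: 360 × 46.6 = 16,776
Adjusted estimate = 48,336 / 1,360 = 35.5412 → 35.5%.

35.5%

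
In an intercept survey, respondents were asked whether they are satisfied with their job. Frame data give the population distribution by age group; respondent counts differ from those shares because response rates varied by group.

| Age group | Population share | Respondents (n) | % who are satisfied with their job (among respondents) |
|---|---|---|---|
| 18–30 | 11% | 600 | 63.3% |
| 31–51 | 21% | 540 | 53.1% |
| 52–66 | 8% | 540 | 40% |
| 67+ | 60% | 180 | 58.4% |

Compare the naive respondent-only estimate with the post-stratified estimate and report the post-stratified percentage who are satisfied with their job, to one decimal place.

Naive respondent-only estimate (weights = respondent counts):
  (600/1860)×63.3 + (540/1860)×53.1 + (540/1860)×40 + (180/1860)×58.4 = 53.1%
Post-stratified estimate weights by population shares:
  0.11×63.3 + 0.21×53.1 + 0.08×40 + 0.6×58.4 = 56.354%

56.4%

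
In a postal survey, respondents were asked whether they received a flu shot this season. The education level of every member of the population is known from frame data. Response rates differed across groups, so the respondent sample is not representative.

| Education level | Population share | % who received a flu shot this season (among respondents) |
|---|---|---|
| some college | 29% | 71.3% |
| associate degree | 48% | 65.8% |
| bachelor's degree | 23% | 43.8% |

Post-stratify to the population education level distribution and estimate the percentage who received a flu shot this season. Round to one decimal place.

62.3%

Each cell contributes population-share × respondent value:
  some college: 0.29 × 71.3 = 20.677
  associate degree: 0.48 × 65.8 = 31.584
  bachelor's degree: 0.23 × 43.8 = 10.074
Post-stratified estimate = 62.335 → 62.3%.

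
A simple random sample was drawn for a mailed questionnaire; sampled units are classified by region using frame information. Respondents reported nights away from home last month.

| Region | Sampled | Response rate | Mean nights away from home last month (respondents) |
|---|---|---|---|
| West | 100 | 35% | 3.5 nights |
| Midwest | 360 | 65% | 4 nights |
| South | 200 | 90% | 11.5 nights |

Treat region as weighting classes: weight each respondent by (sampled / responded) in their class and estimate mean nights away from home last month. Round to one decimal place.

6.2

Inverse-response-rate weighting restores each class to its sampled count, so class totals weight by n_sampled:
  West: 100 × 3.5 = 350
  Midwest: 360 × 4 = 1440
  South: 200 × 11.5 = 2300
Adjusted estimate = 4090 / 660 = 6.19697 → 6.2.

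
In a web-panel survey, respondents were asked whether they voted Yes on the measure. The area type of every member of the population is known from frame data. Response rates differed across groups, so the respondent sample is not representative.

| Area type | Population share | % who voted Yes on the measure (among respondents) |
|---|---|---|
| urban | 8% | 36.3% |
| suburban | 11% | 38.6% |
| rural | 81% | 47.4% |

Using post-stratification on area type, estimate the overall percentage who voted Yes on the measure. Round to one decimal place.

45.5%

Reweight to the known area type distribution:
  urban: 0.08 × 36.3 = 2.904
  suburban: 0.11 × 38.6 = 4.246
  rural: 0.81 × 47.4 = 38.394
Post-stratified estimate = 45.544 → 45.5%.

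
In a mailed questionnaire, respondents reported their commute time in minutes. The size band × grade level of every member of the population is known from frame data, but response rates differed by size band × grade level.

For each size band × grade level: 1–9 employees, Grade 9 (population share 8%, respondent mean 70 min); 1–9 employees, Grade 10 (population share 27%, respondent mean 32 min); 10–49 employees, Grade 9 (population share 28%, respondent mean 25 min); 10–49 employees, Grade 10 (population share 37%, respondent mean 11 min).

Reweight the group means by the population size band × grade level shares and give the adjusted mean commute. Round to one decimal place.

Post-stratification weights by population share, not respondent share:
  1–9 employees, Grade 9: 0.08 × 70 = 5.6
  1–9 employees, Grade 10: 0.27 × 32 = 8.64
  10–49 employees, Grade 9: 0.28 × 25 = 7
  10–49 employees, Grade 10: 0.37 × 11 = 4.07
Post-stratified estimate = 25.31 → 25.3.

25.3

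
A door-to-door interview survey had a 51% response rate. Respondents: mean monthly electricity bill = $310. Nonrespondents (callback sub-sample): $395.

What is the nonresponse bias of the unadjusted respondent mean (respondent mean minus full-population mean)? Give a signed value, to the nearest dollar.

Nonresponse fraction = 1 − 0.51 = 0.49.
Bias = (nonresponse fraction) × (respondent mean − nonrespondent mean)
     = 0.49 × (310 − 395) = 0.49 × -85 = -41.65.

-$42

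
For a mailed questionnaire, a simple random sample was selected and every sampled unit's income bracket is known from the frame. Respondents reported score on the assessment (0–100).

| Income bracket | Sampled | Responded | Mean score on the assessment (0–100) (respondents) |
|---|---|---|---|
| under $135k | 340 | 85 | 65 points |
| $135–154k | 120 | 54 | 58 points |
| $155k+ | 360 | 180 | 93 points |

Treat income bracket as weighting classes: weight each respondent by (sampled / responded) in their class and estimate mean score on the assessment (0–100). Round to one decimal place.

Response rates by class: under $135k 85/340 = 25%, $135–154k 54/120 = 45%, $155k+ 180/360 = 50%.
With weight = n_sampled/n_responded per class, the weighted class total is n_sampled:
  under $135k: 340 × 65 = 22,100
  $135–154k: 120 × 58 = 6960
  $155k+: 360 × 93 = 33,480
Adjusted estimate = 62,540 / 820 = 76.2683 → 76.3.

76.3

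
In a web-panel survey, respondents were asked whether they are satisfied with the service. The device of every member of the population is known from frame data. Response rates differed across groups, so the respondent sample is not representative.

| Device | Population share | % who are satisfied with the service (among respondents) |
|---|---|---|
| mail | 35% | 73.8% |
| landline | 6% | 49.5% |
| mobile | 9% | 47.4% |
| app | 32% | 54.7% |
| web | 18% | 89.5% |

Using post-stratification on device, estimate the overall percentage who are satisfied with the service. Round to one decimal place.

66.7%

Each cell contributes population-share × respondent value:
  mail: 0.35 × 73.8 = 25.83
  landline: 0.06 × 49.5 = 2.97
  mobile: 0.09 × 47.4 = 4.266
  app: 0.32 × 54.7 = 17.504
  web: 0.18 × 89.5 = 16.11
Post-stratified estimate = 66.68 → 66.7%.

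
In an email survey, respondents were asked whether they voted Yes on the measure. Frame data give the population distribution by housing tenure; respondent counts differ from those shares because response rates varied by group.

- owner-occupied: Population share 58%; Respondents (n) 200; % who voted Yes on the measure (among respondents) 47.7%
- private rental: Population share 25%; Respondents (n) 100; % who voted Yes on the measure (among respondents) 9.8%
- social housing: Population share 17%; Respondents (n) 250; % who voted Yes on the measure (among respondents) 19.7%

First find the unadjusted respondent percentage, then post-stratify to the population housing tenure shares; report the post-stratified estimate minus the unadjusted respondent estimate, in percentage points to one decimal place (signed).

+5.4 percentage points

Without adjustment, the pooled respondent share is:
  (200/550)×47.7 + (100/550)×9.8 + (250/550)×19.7 = 28.0818%
Post-stratifying to population shares instead:
  0.58×47.7 + 0.25×9.8 + 0.17×19.7 = 33.465%
Difference = 33.465 − 28.0818 = 5.3832 pp.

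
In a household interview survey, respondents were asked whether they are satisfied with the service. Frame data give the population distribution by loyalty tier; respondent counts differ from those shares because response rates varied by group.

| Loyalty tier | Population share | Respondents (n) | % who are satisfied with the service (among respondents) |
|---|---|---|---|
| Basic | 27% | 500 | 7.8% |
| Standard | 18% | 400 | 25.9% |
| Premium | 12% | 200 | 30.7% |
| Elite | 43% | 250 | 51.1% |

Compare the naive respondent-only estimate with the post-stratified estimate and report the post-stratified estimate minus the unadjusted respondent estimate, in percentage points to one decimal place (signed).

Naive respondent-only estimate (weights = respondent counts):
  (500/1350)×7.8 + (400/1350)×25.9 + (200/1350)×30.7 + (250/1350)×51.1 = 24.5741%
Reweighting by population loyalty tier shares:
  0.27×7.8 + 0.18×25.9 + 0.12×30.7 + 0.43×51.1 = 32.425%
Difference = 32.425 − 24.5741 = 7.8509 pp.

+7.9 percentage points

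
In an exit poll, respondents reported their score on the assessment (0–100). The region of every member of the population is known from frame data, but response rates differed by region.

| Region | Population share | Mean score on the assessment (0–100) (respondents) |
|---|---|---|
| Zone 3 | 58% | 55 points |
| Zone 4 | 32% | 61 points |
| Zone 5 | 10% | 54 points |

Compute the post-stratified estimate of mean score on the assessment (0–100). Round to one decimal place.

Post-stratification weights by population share, not respondent share:
  Zone 3: 0.58 × 55 = 31.9
  Zone 4: 0.32 × 61 = 19.52
  Zone 5: 0.1 × 54 = 5.4
Post-stratified estimate = 56.82 → 56.8.

56.8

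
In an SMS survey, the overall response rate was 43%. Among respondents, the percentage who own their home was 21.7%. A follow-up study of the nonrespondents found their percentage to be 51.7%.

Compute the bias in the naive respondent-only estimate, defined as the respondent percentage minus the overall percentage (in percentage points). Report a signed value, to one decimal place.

Nonresponse fraction = 1 − 0.43 = 0.57.
Bias = (nonresponse fraction) × (respondent percentage − nonrespondent percentage)
     = 0.57 × (21.7 − 51.7) = 0.57 × -30 = -17.1.

-17.1 percentage points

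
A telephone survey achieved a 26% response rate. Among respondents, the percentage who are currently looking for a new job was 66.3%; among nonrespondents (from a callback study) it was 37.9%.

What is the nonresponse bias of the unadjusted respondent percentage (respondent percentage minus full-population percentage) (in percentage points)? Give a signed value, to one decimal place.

+21.0 percentage points

Nonresponse fraction = 1 − 0.26 = 0.74.
Bias = (nonresponse fraction) × (respondent percentage − nonrespondent percentage)
     = 0.74 × (66.3 − 37.9) = 0.74 × 28.4 = 21.016.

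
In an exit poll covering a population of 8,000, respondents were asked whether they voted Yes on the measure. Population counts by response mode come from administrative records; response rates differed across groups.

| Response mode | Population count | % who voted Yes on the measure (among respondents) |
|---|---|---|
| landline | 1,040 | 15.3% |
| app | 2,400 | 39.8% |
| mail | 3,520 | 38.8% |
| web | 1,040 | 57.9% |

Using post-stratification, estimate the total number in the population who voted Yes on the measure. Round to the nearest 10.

Apply each group's respondent rate to its population count:
  landline: 1,040 × 15.3% = 159.12
  app: 2,400 × 39.8% = 955.2
  mail: 3,520 × 38.8% = 1365.76
  web: 1,040 × 57.9% = 602.16
Estimated total = 3082.24 → 3,080.

3,080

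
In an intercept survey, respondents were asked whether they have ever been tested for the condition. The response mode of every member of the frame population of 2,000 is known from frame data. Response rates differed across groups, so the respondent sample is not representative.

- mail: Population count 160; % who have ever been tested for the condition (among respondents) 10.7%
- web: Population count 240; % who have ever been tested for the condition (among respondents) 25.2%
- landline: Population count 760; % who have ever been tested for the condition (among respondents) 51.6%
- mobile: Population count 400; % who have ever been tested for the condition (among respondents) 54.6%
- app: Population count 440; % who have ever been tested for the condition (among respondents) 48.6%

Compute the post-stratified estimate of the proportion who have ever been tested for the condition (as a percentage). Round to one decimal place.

45.1%

Weight each group's respondent value by its population share:
  mail: (160/2,000) × 10.7 = 0.856
  web: (240/2,000) × 25.2 = 3.024
  landline: (760/2,000) × 51.6 = 19.608
  mobile: (400/2,000) × 54.6 = 10.92
  app: (440/2,000) × 48.6 = 10.692
Post-stratified estimate = 45.1 → 45.1%.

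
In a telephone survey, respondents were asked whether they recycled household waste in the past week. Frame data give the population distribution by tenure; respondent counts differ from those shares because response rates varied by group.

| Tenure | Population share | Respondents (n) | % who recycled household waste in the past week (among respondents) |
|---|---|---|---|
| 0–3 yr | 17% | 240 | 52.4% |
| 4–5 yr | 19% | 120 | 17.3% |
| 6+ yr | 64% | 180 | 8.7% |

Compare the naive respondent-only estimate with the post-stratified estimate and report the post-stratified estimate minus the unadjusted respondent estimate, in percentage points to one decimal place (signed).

-12.3 percentage points

Without adjustment, the pooled respondent share is:
  (240/540)×52.4 + (120/540)×17.3 + (180/540)×8.7 = 30.0333%
Post-stratifying to population shares instead:
  0.17×52.4 + 0.19×17.3 + 0.64×8.7 = 17.763%
Difference = 17.763 − 30.0333 = -12.2703 pp.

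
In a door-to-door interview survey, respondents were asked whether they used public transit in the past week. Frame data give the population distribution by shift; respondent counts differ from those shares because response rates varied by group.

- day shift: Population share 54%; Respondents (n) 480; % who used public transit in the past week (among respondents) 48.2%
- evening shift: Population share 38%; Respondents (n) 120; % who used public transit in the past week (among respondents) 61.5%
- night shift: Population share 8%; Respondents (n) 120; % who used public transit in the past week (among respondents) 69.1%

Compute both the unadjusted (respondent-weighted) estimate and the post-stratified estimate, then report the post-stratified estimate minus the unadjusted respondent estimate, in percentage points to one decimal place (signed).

Naive respondent-only estimate (weights = respondent counts):
  (480/720)×48.2 + (120/720)×61.5 + (120/720)×69.1 = 53.9%
Reweighting by population shift shares:
  0.54×48.2 + 0.38×61.5 + 0.08×69.1 = 54.926%
Difference = 54.926 − 53.9 = 1.026 pp.

+1.0 percentage points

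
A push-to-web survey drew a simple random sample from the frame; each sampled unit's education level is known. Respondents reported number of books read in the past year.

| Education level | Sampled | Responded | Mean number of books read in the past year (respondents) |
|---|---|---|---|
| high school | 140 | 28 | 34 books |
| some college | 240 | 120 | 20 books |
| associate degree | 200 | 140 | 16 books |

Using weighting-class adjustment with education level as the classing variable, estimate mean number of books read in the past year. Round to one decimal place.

22.0

Class response rates: high school 28/140 = 20%, some college 120/240 = 50%, associate degree 140/200 = 70%.
With weight = n_sampled/n_responded per class, the weighted class total is n_sampled:
  high school: 140 × 34 = 4760
  some college: 240 × 20 = 4800
  associate degree: 200 × 16 = 3200
Adjusted estimate = 12,760 / 580 = 22 → 22.0.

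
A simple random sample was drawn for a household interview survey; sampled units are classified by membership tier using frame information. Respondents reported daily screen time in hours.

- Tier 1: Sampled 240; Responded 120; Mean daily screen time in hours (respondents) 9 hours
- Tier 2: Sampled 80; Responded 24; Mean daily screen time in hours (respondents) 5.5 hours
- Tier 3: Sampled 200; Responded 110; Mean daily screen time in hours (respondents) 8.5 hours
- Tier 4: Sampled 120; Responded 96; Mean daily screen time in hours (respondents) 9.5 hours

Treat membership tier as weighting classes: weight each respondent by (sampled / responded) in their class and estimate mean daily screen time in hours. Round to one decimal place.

Response rates by class: Tier 1 120/240 = 50%, Tier 2 24/80 = 30%, Tier 3 110/200 = 55%, Tier 4 96/120 = 80%.
With weight = n_sampled/n_responded per class, the weighted class total is n_sampled:
  Tier 1: 240 × 9 = 2160
  Tier 2: 80 × 5.5 = 440
  Tier 3: 200 × 8.5 = 1700
  Tier 4: 120 × 9.5 = 1140
Adjusted estimate = 5440 / 640 = 8.5 → 8.5.

8.5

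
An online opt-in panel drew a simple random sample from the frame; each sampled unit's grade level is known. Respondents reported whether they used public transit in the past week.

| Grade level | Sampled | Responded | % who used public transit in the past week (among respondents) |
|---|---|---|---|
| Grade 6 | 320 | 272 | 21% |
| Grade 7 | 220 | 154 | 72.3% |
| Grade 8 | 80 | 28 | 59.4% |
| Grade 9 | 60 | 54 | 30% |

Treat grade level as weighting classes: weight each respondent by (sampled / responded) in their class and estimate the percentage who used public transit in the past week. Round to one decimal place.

42.9%

Class response rates: Grade 6 272/320 = 85%, Grade 7 154/220 = 70%, Grade 8 28/80 = 35%, Grade 9 54/60 = 90%.
Weighting each respondent by the inverse class response rate inflates each class back to its sampled size, so the class weight is n_sampled:
  Grade 6: 320 × 21 = 6720
  Grade 7: 220 × 72.3 = 15,906
  Grade 8: 80 × 59.4 = 4752
  Grade 9: 60 × 30 = 1800
Adjusted estimate = 29,178 / 680 = 42.9088 → 42.9%.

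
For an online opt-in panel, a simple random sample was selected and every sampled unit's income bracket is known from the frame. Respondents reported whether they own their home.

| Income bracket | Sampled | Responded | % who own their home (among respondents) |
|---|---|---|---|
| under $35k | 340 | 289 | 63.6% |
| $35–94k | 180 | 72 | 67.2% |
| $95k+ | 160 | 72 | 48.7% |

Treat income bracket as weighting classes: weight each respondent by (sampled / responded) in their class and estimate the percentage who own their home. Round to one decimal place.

61.0%

Class response rates: under $35k 289/340 = 85%, $35–94k 72/180 = 40%, $95k+ 72/160 = 45%.
Each respondent's weight = sampled/responded in their class; summing within a class gives n_sampled, so:
  under $35k: 340 × 63.6 = 21,624
  $35–94k: 180 × 67.2 = 12,096
  $95k+: 160 × 48.7 = 7792
Adjusted estimate = 41,512 / 680 = 61.0471 → 61.0%.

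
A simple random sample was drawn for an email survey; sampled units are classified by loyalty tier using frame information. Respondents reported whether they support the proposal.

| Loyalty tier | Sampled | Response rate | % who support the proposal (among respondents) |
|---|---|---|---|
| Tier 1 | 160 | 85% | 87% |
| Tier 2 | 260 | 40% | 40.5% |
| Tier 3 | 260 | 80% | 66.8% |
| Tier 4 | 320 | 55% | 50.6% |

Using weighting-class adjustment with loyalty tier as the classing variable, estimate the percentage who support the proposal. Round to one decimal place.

58.0%

With weight = n_sampled/n_responded per class, the weighted class total is n_sampled:
  Tier 1: 160 × 87 = 13,920
  Tier 2: 260 × 40.5 = 10,530
  Tier 3: 260 × 66.8 = 17,368
  Tier 4: 320 × 50.6 = 16,192
Adjusted estimate = 58,010 / 1,000 = 58.01 → 58.0%.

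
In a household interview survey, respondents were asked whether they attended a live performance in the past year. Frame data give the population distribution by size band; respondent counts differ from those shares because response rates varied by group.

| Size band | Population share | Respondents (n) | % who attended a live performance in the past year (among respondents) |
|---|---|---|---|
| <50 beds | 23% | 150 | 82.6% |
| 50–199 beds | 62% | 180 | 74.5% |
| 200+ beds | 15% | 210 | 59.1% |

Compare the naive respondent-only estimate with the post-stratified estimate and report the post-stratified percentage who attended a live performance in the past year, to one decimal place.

74.1%

Without adjustment, the pooled respondent share is:
  (150/540)×82.6 + (180/540)×74.5 + (210/540)×59.1 = 70.7611%
Post-stratified estimate weights by population shares:
  0.23×82.6 + 0.62×74.5 + 0.15×59.1 = 74.053%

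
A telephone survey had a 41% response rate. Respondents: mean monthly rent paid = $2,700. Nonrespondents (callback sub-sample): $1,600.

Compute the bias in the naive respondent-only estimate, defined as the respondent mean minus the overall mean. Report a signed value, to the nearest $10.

Nonresponse fraction = 1 − 0.41 = 0.59.
Bias = (nonresponse fraction) × (respondent mean − nonrespondent mean)
     = 0.59 × (2700 − 1600) = 0.59 × 1100 = 649.

+$650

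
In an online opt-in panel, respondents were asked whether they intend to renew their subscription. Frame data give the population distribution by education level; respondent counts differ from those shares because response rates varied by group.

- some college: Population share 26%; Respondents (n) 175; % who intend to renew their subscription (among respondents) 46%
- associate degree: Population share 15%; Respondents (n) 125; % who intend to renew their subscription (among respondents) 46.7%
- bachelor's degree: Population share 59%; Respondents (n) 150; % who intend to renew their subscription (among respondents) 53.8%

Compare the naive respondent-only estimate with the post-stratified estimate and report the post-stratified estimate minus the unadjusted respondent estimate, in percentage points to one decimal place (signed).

+1.9 percentage points

Naive respondent-only estimate (weights = respondent counts):
  (175/450)×46 + (125/450)×46.7 + (150/450)×53.8 = 48.7944%
Post-stratifying to population shares instead:
  0.26×46 + 0.15×46.7 + 0.59×53.8 = 50.707%
Difference = 50.707 − 48.7944 = 1.9126 pp.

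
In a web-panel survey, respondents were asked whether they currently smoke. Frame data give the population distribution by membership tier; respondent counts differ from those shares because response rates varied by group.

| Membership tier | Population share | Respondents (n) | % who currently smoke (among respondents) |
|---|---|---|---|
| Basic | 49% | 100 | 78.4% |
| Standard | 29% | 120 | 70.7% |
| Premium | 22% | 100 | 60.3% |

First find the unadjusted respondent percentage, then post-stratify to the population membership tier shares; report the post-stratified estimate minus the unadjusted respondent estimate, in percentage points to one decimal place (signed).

+2.3 percentage points

Without adjustment, the pooled respondent share is:
  (100/320)×78.4 + (120/320)×70.7 + (100/320)×60.3 = 69.8563%
Post-stratified estimate weights by population shares:
  0.49×78.4 + 0.29×70.7 + 0.22×60.3 = 72.185%
Difference = 72.185 − 69.8563 = 2.3287 pp.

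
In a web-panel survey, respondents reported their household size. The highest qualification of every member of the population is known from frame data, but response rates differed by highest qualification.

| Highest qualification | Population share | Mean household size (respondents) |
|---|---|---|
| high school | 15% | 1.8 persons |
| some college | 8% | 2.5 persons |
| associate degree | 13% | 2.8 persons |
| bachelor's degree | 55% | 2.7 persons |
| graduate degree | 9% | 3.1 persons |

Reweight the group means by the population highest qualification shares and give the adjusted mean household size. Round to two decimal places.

2.60

Each cell contributes population-share × respondent value:
  high school: 0.15 × 1.8 = 0.27
  some college: 0.08 × 2.5 = 0.2
  associate degree: 0.13 × 2.8 = 0.364
  bachelor's degree: 0.55 × 2.7 = 1.485
  graduate degree: 0.09 × 3.1 = 0.279
Post-stratified estimate = 2.598 → 2.60.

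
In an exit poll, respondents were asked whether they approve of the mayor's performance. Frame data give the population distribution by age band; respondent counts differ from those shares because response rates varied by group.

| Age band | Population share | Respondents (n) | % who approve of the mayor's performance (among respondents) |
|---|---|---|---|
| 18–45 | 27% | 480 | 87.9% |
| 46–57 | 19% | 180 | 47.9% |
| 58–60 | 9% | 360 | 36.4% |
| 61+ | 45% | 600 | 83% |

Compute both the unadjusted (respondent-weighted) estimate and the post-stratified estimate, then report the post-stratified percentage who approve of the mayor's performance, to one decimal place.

Unadjusted (pooled respondent) estimate weights by respondent counts:
  (480/1620)×87.9 + (180/1620)×47.9 + (360/1620)×36.4 + (600/1620)×83 = 70.1963%
Post-stratified estimate weights by population shares:
  0.27×87.9 + 0.19×47.9 + 0.09×36.4 + 0.45×83 = 73.46%

73.5%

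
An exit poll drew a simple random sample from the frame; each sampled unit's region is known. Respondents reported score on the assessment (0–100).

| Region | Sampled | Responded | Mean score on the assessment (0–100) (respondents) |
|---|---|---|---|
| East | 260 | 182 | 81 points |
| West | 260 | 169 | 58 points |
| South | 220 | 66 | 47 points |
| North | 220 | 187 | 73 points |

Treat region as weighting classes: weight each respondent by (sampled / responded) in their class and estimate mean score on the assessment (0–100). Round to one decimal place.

Class response rates: East 182/260 = 70%, West 169/260 = 65%, South 66/220 = 30%, North 187/220 = 85%.
Each respondent's weight = sampled/responded in their class; summing within a class gives n_sampled, so:
  East: 260 × 81 = 21,060
  West: 260 × 58 = 15,080
  South: 220 × 47 = 10,340
  North: 220 × 73 = 16,060
Adjusted estimate = 62,540 / 960 = 65.1458 → 65.1.

65.1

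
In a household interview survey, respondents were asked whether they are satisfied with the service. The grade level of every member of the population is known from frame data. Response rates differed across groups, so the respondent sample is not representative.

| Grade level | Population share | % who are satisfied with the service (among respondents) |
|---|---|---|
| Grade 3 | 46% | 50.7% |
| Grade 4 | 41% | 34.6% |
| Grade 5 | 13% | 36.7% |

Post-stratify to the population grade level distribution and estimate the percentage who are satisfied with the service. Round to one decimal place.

42.3%

Each cell contributes population-share × respondent value:
  Grade 3: 0.46 × 50.7 = 23.322
  Grade 4: 0.41 × 34.6 = 14.186
  Grade 5: 0.13 × 36.7 = 4.771
Post-stratified estimate = 42.279 → 42.3%.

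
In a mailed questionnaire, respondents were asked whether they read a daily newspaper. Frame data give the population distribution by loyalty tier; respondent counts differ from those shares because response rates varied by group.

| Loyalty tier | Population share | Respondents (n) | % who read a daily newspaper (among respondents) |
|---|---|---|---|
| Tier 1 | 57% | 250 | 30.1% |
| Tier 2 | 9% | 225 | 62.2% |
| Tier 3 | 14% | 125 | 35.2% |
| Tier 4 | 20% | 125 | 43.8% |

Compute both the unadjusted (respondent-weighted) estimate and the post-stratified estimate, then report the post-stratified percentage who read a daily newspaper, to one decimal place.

36.4%

Naive respondent-only estimate (weights = respondent counts):
  (250/725)×30.1 + (225/725)×62.2 + (125/725)×35.2 + (125/725)×43.8 = 43.3034%
Post-stratifying to population shares instead:
  0.57×30.1 + 0.09×62.2 + 0.14×35.2 + 0.2×43.8 = 36.443%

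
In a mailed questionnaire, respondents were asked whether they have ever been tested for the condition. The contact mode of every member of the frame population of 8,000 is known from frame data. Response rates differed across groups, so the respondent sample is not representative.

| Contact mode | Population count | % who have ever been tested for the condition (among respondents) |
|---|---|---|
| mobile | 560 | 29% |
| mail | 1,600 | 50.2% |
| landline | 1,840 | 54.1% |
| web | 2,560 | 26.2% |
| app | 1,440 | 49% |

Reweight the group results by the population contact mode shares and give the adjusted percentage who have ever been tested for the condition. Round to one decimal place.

41.7%

Reweight to the known contact mode distribution:
  mobile: (560/8,000) × 29 = 2.03
  mail: (1,600/8,000) × 50.2 = 10.04
  landline: (1,840/8,000) × 54.1 = 12.443
  web: (2,560/8,000) × 26.2 = 8.384
  app: (1,440/8,000) × 49 = 8.82
Post-stratified estimate = 41.717 → 41.7%.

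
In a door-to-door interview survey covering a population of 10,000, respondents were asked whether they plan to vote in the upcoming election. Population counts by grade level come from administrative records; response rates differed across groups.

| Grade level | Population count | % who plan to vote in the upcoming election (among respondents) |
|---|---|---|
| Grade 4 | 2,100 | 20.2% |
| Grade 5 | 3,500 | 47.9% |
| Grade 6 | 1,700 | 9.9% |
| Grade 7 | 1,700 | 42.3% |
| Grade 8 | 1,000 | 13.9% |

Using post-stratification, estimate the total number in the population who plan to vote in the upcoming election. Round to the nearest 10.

3,130

Apply each group's respondent rate to its population count:
  Grade 4: 2,100 × 20.2% = 424.2
  Grade 5: 3,500 × 47.9% = 1676.5
  Grade 6: 1,700 × 9.9% = 168.3
  Grade 7: 1,700 × 42.3% = 719.1
  Grade 8: 1,000 × 13.9% = 139
Estimated total = 3127.1 → 3,130.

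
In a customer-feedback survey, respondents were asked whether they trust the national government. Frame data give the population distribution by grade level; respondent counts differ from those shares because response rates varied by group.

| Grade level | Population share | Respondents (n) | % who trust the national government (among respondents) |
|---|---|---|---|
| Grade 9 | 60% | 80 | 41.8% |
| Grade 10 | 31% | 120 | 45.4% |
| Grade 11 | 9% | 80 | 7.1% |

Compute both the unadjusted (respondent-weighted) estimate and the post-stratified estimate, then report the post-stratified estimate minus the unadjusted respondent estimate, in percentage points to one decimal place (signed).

+6.4 percentage points

Without adjustment, the pooled respondent share is:
  (80/280)×41.8 + (120/280)×45.4 + (80/280)×7.1 = 33.4286%
Post-stratifying to population shares instead:
  0.6×41.8 + 0.31×45.4 + 0.09×7.1 = 39.793%
Difference = 39.793 − 33.4286 = 6.3644 pp.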